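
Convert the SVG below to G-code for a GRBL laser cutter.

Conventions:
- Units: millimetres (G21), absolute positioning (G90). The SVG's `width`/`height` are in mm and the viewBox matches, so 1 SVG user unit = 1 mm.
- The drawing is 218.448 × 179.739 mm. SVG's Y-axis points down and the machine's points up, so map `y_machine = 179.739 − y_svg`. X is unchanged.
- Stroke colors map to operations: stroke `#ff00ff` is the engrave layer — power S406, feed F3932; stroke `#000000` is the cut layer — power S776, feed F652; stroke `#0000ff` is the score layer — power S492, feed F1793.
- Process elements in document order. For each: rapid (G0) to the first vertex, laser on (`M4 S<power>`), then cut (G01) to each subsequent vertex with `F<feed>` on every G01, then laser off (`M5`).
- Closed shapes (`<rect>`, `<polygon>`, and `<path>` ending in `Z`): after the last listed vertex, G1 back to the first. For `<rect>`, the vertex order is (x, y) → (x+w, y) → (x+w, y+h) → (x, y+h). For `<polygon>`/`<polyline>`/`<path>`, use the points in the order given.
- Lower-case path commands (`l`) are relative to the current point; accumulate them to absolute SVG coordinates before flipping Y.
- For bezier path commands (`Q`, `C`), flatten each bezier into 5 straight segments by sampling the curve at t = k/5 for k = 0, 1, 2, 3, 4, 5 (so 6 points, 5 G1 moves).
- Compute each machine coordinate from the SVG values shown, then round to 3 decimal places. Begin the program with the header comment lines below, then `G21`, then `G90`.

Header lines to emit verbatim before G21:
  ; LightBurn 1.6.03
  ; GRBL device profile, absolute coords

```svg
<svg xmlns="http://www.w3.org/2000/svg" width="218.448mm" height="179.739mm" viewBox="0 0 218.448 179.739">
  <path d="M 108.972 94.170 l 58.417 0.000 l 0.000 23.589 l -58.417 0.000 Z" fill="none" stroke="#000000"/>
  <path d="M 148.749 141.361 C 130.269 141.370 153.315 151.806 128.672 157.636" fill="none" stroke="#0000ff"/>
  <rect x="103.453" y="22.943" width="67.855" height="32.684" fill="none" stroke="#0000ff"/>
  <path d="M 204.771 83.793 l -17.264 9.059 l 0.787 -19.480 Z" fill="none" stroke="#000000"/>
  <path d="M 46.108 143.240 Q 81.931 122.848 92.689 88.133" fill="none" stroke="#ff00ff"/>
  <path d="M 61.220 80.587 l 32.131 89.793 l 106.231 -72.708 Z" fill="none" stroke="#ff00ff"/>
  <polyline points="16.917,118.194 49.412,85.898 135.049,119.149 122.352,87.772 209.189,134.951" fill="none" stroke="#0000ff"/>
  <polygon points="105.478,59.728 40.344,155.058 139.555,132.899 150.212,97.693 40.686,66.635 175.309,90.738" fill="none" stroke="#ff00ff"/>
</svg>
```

viewBox `0 0 218.448 179.739` with mm width/height → 1 unit = 1 mm. Flip: y_m = 179.739 − y_svg.

**Shape 1** — `<path>` rectangle, stroke `#000000` → cut (S776, F652). Machine vertices: (108.972,85.569) → (167.389,85.569) → (167.389,61.980) → (108.972,61.980) → (108.972,85.569). Closed: final G1 returns to the first vertex.

**Shape 2** — `<path>` cubic bezier, stroke `#0000ff` → score (S492, F1793). Control points (SVG): P0=(148.749,141.361), P1=(130.269,141.370), P2=(153.315,151.806), P3=(128.672,157.636); sampled at t=k/5. Machine vertices: (148.749,38.378) → (141.930,37.242) → (140.796,34.324) → (141.063,30.348) → (138.449,26.033) → (128.672,22.103). Open path.

**Shape 3** — `<rect>` rectangle, stroke `#0000ff` → score (S492, F1793). Machine vertices: (103.453,156.796) → (171.308,156.796) → (171.308,124.112) → (103.453,124.112) → (103.453,156.796). Closed: final G1 returns to the first vertex.

**Shape 4** — `<path>` regular polygon, stroke `#000000` → cut (S776, F652). Machine vertices: (204.771,95.946) → (187.507,86.887) → (188.294,106.367) → (204.771,95.946). Closed: final G1 returns to the first vertex.

**Shape 5** — `<path>` quadratic bezier, stroke `#ff00ff` → engrave (S406, F3932). Control points (SVG): P0=(46.108,143.240), P1=(81.931,122.848), P2=(92.689,88.133); sampled at t=k/5. Machine vertices: (46.108,36.499) → (59.435,45.229) → (70.756,55.104) → (80.072,66.126) → (87.383,78.293) → (92.689,91.606). Open path.

**Shape 6** — `<path>` closed polygon, stroke `#ff00ff` → engrave (S406, F3932). Machine vertices: (61.220,99.152) → (93.351,9.359) → (199.582,82.067) → (61.220,99.152). Closed: final G1 returns to the first vertex.

**Shape 7** — `<polyline>` open polyline, stroke `#0000ff` → score (S492, F1793). Machine vertices: (16.917,61.545) → (49.412,93.841) → (135.049,60.590) → (122.352,91.967) → (209.189,44.788). Open path.

**Shape 8** — `<polygon>` closed polygon, stroke `#ff00ff` → engrave (S406, F3932). Machine vertices: (105.478,120.011) → (40.344,24.681) → (139.555,46.840) → (150.212,82.046) → (40.686,113.104) → (175.309,89.001) → (105.478,120.011). Closed: final G1 returns to the first vertex.

; LightBurn 1.6.03
; GRBL device profile, absolute coords
G21
G90
G0 X108.972 Y85.569
M4 S776
G01 X167.389 Y85.569 F652
G01 X167.389 Y61.980 F652
G01 X108.972 Y61.980 F652
G01 X108.972 Y85.569 F652
M5
G0 X148.749 Y38.378
M4 S492
G01 X141.930 Y37.242 F1793
G01 X140.796 Y34.324 F1793
G01 X141.063 Y30.348 F1793
G01 X138.449 Y26.033 F1793
G01 X128.672 Y22.103 F1793
M5
G0 X103.453 Y156.796
M4 S492
G01 X171.308 Y156.796 F1793
G01 X171.308 Y124.112 F1793
G01 X103.453 Y124.112 F1793
G01 X103.453 Y156.796 F1793
M5
G0 X204.771 Y95.946
M4 S776
G01 X187.507 Y86.887 F652
G01 X188.294 Y106.367 F652
G01 X204.771 Y95.946 F652
M5
G0 X46.108 Y36.499
M4 S406
G01 X59.435 Y45.229 F3932
G01 X70.756 Y55.104 F3932
G01 X80.072 Y66.126 F3932
G01 X87.383 Y78.293 F3932
G01 X92.689 Y91.606 F3932
M5
G0 X61.220 Y99.152
M4 S406
G01 X93.351 Y9.359 F3932
G01 X199.582 Y82.067 F3932
G01 X61.220 Y99.152 F3932
M5
G0 X16.917 Y61.545
M4 S492
G01 X49.412 Y93.841 F1793
G01 X135.049 Y60.590 F1793
G01 X122.352 Y91.967 F1793
G01 X209.189 Y44.788 F1793
M5
G0 X105.478 Y120.011
M4 S406
G01 X40.344 Y24.681 F3932
G01 X139.555 Y46.840 F3932
G01 X150.212 Y82.046 F3932
G01 X40.686 Y113.104 F3932
G01 X175.309 Y89.001 F3932
G01 X105.478 Y120.011 F3932
M5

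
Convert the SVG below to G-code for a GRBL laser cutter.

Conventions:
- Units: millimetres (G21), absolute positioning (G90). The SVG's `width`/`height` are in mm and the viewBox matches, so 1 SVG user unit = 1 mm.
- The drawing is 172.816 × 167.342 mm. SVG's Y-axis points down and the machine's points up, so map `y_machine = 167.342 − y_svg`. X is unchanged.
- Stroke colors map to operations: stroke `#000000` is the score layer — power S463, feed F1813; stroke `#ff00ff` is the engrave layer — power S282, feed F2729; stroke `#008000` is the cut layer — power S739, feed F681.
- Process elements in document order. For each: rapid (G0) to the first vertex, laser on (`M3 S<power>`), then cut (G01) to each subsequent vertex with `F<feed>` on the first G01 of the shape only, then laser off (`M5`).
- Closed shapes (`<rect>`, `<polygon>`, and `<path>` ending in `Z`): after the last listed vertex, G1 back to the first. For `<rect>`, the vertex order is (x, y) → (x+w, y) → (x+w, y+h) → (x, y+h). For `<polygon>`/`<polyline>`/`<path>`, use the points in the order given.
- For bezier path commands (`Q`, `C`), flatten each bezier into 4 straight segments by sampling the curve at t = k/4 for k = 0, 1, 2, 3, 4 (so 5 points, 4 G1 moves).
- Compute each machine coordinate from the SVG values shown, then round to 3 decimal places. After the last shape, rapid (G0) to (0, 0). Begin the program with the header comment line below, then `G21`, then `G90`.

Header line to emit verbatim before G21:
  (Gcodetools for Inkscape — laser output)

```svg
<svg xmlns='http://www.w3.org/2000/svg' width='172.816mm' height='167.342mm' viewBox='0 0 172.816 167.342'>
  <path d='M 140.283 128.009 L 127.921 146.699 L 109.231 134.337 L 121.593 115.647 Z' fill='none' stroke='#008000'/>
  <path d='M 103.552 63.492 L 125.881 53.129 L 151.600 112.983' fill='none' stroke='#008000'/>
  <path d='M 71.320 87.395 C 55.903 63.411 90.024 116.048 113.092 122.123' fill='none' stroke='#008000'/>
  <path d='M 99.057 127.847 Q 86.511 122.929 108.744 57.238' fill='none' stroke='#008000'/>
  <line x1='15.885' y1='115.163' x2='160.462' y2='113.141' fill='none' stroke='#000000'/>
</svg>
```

(Gcodetools for Inkscape — laser output)
G21
G90
G0 X140.283 Y39.333
M3 S739
G01 X127.921 Y20.643 F681
G01 X109.231 Y33.005
G01 X121.593 Y51.695
G01 X140.283 Y39.333
M5
G0 X103.552 Y103.850
M3 S739
G01 X125.881 Y114.213 F681
G01 X151.600 Y54.359
M5
G0 X71.320 Y79.947
M3 S739
G01 X68.099 Y85.493 F681
G01 X77.774 Y73.855
G01 X94.665 Y56.581
G01 X113.092 Y45.219
M5
G0 X99.057 Y39.495
M3 S739
G01 X94.958 Y45.752 F681
G01 X95.206 Y59.606
G01 X99.801 Y81.057
G01 X108.744 Y110.104
M5
G0 X15.885 Y52.179
M3 S463
G01 X160.462 Y54.201 F1813
M5
G0 X0.000 Y0.000

1 u = 1 mm; y_m = 167.342 − y.

[1] `<path>` regular polygon, #008000→cut S739 F681: (140.283,39.333) → (127.921,20.643) → (109.231,33.005) → (121.593,51.695) → (140.283,39.333) (closed)

[2] `<path>` open polyline, #008000→cut S739 F681: (103.552,103.850) → (125.881,114.213) → (151.600,54.359)

[3] `<path>` cubic bezier, #008000→cut S739 F681: (71.320,79.947) → (68.099,85.493) → (77.774,73.855) → (94.665,56.581) → (113.092,45.219)

[4] `<path>` quadratic bezier, #008000→cut S739 F681: (99.057,39.495) → (94.958,45.752) → (95.206,59.606) → (99.801,81.057) → (108.744,110.104)

[5] `<line>` line segment, #000000→score S463 F1813: (15.885,52.179) → (160.462,54.201)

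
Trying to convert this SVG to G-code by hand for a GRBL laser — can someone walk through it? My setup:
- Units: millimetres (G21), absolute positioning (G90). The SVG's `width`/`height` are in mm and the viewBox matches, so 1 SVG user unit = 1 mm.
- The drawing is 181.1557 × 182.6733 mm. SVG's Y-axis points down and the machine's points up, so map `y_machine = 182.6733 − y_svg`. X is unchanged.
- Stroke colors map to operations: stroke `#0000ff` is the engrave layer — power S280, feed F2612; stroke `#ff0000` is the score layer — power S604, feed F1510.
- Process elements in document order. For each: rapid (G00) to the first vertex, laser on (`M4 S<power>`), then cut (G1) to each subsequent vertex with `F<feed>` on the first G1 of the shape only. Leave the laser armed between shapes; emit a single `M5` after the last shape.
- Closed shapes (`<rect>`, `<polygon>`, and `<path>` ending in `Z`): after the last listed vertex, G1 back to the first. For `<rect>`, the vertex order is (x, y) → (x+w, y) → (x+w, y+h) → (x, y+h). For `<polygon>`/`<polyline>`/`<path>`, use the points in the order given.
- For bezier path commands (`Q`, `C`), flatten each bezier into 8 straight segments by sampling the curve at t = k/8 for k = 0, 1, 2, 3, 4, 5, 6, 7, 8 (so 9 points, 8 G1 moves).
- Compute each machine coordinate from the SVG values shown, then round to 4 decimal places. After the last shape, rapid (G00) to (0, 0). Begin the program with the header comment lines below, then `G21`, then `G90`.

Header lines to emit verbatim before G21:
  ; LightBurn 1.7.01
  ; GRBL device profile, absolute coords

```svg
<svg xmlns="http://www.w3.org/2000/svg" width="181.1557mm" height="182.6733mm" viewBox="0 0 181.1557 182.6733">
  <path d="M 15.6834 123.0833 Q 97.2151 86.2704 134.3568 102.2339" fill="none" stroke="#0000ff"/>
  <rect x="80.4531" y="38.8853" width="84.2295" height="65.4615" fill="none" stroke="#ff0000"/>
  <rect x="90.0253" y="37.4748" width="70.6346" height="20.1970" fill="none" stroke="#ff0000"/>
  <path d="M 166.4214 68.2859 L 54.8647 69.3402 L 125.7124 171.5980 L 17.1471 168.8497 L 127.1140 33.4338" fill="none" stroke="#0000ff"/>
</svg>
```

1 u = 1 mm; y_m = 182.6733 − y.

[1] `<path>` quadratic bezier, #0000ff→engrave S280 F2612: (15.6834,59.5900) → (35.3727,67.9686) → (53.6749,74.6979) → (70.5898,79.7780) → (86.1176,83.2088) → (100.2582,84.9903) → (113.0116,85.1226) → (124.3778,83.6056) → (134.3568,80.4394)

[2] `<rect>` rectangle, #ff0000→score S604 F1510: (80.4531,143.7880) → (164.6826,143.7880) → (164.6826,78.3265) → (80.4531,78.3265) → (80.4531,143.7880) (closed)

[3] `<rect>` rectangle, #ff0000→score S604 F1510: (90.0253,145.1985) → (160.6599,145.1985) → (160.6599,125.0015) → (90.0253,125.0015) → (90.0253,145.1985) (closed)

[4] `<path>` open polyline, #0000ff→engrave S280 F2612: (166.4214,114.3874) → (54.8647,113.3331) → (125.7124,11.0753) → (17.1471,13.8236) → (127.1140,149.2395)

; LightBurn 1.7.01
; GRBL device profile, absolute coords
G21
G90
G00 X15.6834 Y59.5900
M4 S280
G1 X35.3727 Y67.9686 F2612
G1 X53.6749 Y74.6979
G1 X70.5898 Y79.7780
G1 X86.1176 Y83.2088
G1 X100.2582 Y84.9903
G1 X113.0116 Y85.1226
G1 X124.3778 Y83.6056
G1 X134.3568 Y80.4394
G00 X80.4531 Y143.7880
M4 S604
G1 X164.6826 Y143.7880 F1510
G1 X164.6826 Y78.3265
G1 X80.4531 Y78.3265
G1 X80.4531 Y143.7880
G00 X90.0253 Y145.1985
M4 S604
G1 X160.6599 Y145.1985 F1510
G1 X160.6599 Y125.0015
G1 X90.0253 Y125.0015
G1 X90.0253 Y145.1985
G00 X166.4214 Y114.3874
M4 S280
G1 X54.8647 Y113.3331 F2612
G1 X125.7124 Y11.0753
G1 X17.1471 Y13.8236
G1 X127.1140 Y149.2395
M5
G00 X0.0000 Y0.0000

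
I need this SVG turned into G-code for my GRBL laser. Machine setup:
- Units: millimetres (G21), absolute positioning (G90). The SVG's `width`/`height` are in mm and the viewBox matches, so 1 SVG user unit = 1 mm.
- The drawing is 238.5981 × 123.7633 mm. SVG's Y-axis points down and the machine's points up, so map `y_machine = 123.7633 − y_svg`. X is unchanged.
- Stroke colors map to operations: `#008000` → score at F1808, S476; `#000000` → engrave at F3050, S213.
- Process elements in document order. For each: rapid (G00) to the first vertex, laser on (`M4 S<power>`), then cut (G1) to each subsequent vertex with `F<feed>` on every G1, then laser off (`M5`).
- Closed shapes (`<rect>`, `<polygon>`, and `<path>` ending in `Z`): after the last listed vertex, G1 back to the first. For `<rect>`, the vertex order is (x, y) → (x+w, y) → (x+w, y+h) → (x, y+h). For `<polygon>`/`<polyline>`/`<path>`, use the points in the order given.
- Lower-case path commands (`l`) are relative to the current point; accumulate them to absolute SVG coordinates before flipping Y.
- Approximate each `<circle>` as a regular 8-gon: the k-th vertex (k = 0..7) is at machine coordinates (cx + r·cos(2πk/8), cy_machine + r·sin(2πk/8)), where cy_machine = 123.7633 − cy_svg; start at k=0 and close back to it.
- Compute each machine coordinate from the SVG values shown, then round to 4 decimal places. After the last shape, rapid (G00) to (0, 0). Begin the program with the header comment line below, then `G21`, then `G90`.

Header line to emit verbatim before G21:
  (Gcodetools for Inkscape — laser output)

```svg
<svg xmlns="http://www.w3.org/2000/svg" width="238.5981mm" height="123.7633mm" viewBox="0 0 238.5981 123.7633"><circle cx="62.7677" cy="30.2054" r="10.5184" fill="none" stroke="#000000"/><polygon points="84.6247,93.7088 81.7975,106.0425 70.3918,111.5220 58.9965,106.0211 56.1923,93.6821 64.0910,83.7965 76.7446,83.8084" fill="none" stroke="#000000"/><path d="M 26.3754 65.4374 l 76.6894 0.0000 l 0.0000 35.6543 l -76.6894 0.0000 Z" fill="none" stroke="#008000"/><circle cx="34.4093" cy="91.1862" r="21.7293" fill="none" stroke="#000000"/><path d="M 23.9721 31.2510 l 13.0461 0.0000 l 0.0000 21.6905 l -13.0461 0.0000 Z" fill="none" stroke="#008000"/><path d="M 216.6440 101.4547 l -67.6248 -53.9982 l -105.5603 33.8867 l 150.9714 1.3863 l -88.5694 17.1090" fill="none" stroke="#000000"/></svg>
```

Since the viewBox matches the mm dimensions, user units are millimetres directly. The only transform is the Y-flip y_m = 123.7633 − y_svg.

Shape 1 is a circle drawn with `<circle>`. Its stroke #000000 means engrave at S213, F3050. After flipping Y the toolpath is (73.2861,93.5579) → (70.2053,100.9955) → (62.7677,104.0763) → (55.3301,100.9955) → (52.2493,93.5579) → (55.3301,86.1203) → (62.7677,83.0395) → (70.2053,86.1203) → (73.2861,93.5579), returning to the start.

Shape 2 is a regular polygon drawn with `<polygon>`. Its stroke #000000 means engrave at S213, F3050. After flipping Y the toolpath is (84.6247,30.0545) → (81.7975,17.7208) → (70.3918,12.2413) → (58.9965,17.7422) → (56.1923,30.0812) → (64.0910,39.9668) → (76.7446,39.9549) → (84.6247,30.0545), returning to the start.

Shape 3 is a rectangle drawn with `<path>`. Its stroke #008000 means score at S476, F1808. After flipping Y the toolpath is (26.3754,58.3259) → (103.0648,58.3259) → (103.0648,22.6716) → (26.3754,22.6716) → (26.3754,58.3259), returning to the start.

Shape 4 is a circle drawn with `<circle>`. Its stroke #000000 means engrave at S213, F3050. After flipping Y the toolpath is (56.1386,32.5771) → (49.7742,47.9420) → (34.4093,54.3064) → (19.0444,47.9420) → (12.6800,32.5771) → (19.0444,17.2122) → (34.4093,10.8478) → (49.7742,17.2122) → (56.1386,32.5771), returning to the start.

Shape 5 is a rectangle drawn with `<path>`. Its stroke #008000 means score at S476, F1808. After flipping Y the toolpath is (23.9721,92.5123) → (37.0182,92.5123) → (37.0182,70.8218) → (23.9721,70.8218) → (23.9721,92.5123), returning to the start.

Shape 6 is a open polyline drawn with `<path>`. Its stroke #000000 means engrave at S213, F3050. After flipping Y the toolpath is (216.6440,22.3086) → (149.0192,76.3068) → (43.4589,42.4201) → (194.4303,41.0338) → (105.8609,23.9248).

(Gcodetools for Inkscape — laser output)
G21
G90
G00 X73.2861 Y93.5579
M4 S213
G1 X70.2053 Y100.9955 F3050
G1 X62.7677 Y104.0763 F3050
G1 X55.3301 Y100.9955 F3050
G1 X52.2493 Y93.5579 F3050
G1 X55.3301 Y86.1203 F3050
G1 X62.7677 Y83.0395 F3050
G1 X70.2053 Y86.1203 F3050
G1 X73.2861 Y93.5579 F3050
M5
G00 X84.6247 Y30.0545
M4 S213
G1 X81.7975 Y17.7208 F3050
G1 X70.3918 Y12.2413 F3050
G1 X58.9965 Y17.7422 F3050
G1 X56.1923 Y30.0812 F3050
G1 X64.0910 Y39.9668 F3050
G1 X76.7446 Y39.9549 F3050
G1 X84.6247 Y30.0545 F3050
M5
G00 X26.3754 Y58.3259
M4 S476
G1 X103.0648 Y58.3259 F1808
G1 X103.0648 Y22.6716 F1808
G1 X26.3754 Y22.6716 F1808
G1 X26.3754 Y58.3259 F1808
M5
G00 X56.1386 Y32.5771
M4 S213
G1 X49.7742 Y47.9420 F3050
G1 X34.4093 Y54.3064 F3050
G1 X19.0444 Y47.9420 F3050
G1 X12.6800 Y32.5771 F3050
G1 X19.0444 Y17.2122 F3050
G1 X34.4093 Y10.8478 F3050
G1 X49.7742 Y17.2122 F3050
G1 X56.1386 Y32.5771 F3050
M5
G00 X23.9721 Y92.5123
M4 S476
G1 X37.0182 Y92.5123 F1808
G1 X37.0182 Y70.8218 F1808
G1 X23.9721 Y70.8218 F1808
G1 X23.9721 Y92.5123 F1808
M5
G00 X216.6440 Y22.3086
M4 S213
G1 X149.0192 Y76.3068 F3050
G1 X43.4589 Y42.4201 F3050
G1 X194.4303 Y41.0338 F3050
G1 X105.8609 Y23.9248 F3050
M5
G00 X0.0000 Y0.0000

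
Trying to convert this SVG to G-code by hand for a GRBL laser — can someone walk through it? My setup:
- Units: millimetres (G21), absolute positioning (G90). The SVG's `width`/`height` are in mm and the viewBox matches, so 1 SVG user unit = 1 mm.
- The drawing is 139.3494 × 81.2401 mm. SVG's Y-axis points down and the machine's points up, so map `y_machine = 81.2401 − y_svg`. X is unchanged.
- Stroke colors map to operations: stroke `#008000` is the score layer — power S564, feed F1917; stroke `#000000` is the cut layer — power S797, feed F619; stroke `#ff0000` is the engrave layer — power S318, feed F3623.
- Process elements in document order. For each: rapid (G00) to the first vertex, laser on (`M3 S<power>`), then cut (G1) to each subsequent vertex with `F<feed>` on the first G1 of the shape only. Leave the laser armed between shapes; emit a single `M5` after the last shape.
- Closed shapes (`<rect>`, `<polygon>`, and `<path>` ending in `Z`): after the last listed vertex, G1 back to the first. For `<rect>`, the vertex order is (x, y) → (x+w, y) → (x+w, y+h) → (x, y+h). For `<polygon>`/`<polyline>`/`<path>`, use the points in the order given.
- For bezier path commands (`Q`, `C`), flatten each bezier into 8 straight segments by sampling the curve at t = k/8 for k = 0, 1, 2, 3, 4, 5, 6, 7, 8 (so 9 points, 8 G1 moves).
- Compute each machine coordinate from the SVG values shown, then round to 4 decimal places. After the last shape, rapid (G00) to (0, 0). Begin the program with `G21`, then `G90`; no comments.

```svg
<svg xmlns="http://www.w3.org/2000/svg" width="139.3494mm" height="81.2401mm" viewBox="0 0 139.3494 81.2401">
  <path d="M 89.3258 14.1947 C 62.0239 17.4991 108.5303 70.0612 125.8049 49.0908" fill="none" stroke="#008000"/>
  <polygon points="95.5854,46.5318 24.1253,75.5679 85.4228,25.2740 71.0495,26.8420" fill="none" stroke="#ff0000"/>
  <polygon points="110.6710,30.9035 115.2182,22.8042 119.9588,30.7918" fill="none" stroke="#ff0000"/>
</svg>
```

G21
G90
G00 X89.3258 Y67.0454
M3 S564
G1 X82.3461 Y63.7371 F1917
G1 X81.0784 Y57.2499
G1 X84.3153 Y49.0226
G1 X90.8492 Y40.4943
G1 X99.4726 Y33.1039
G1 X108.9780 Y28.2902
G1 X118.1579 Y27.4924
G1 X125.8049 Y32.1493
G00 X95.5854 Y34.7083
M3 S318
G1 X24.1253 Y5.6722 F3623
G1 X85.4228 Y55.9661
G1 X71.0495 Y54.3981
G1 X95.5854 Y34.7083
G00 X110.6710 Y50.3366
M3 S318
G1 X115.2182 Y58.4359 F3623
G1 X119.9588 Y50.4483
G1 X110.6710 Y50.3366
M5
G00 X0.0000 Y0.0000

1 u = 1 mm; y_m = 81.2401 − y.

[1] `<path>` cubic bezier, #008000→score S564 F1917: (89.3258,67.0454) → (82.3461,63.7371) → (81.0784,57.2499) → (84.3153,49.0226) → (90.8492,40.4943) → (99.4726,33.1039) → (108.9780,28.2902) → (118.1579,27.4924) → (125.8049,32.1493)

[2] `<polygon>` closed polygon, #ff0000→engrave S318 F3623: (95.5854,34.7083) → (24.1253,5.6722) → (85.4228,55.9661) → (71.0495,54.3981) → (95.5854,34.7083) (closed)

[3] `<polygon>` regular polygon, #ff0000→engrave S318 F3623: (110.6710,50.3366) → (115.2182,58.4359) → (119.9588,50.4483) → (110.6710,50.3366) (closed)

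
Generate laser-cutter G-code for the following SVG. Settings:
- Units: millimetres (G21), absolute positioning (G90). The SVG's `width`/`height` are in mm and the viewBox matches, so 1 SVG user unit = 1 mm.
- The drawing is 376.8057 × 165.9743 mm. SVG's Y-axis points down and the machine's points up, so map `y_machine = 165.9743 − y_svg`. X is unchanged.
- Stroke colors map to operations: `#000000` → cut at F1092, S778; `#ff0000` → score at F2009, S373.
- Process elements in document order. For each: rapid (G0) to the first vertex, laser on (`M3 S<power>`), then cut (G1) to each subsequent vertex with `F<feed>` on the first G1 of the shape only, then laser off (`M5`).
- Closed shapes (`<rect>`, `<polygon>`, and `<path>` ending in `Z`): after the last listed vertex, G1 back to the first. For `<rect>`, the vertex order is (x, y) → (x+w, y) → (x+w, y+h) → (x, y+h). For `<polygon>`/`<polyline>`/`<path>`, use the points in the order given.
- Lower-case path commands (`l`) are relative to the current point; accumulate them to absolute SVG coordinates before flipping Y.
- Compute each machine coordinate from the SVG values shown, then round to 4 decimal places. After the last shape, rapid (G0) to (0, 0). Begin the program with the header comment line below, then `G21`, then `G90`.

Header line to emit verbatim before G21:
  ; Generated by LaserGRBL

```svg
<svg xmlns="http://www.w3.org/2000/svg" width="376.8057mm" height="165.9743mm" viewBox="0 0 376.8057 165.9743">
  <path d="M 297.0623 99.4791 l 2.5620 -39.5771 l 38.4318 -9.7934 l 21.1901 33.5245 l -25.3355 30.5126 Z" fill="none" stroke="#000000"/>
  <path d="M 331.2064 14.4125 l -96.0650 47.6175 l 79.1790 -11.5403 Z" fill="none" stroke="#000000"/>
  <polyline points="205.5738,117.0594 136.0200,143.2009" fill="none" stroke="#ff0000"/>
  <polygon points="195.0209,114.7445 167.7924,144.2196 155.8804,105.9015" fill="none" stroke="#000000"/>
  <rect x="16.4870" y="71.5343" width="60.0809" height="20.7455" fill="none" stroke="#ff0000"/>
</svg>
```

viewBox `0 0 376.8057 165.9743` with mm width/height → 1 unit = 1 mm. Flip: y_m = 165.9743 − y_svg.

**Shape 1** — `<path>` regular polygon, stroke `#000000` → cut (S778, F1092). Machine vertices: (297.0623,66.4952) → (299.6243,106.0723) → (338.0561,115.8657) → (359.2462,82.3412) → (333.9107,51.8286) → (297.0623,66.4952). Closed: final G1 returns to the first vertex.

**Shape 2** — `<path>` closed polygon, stroke `#000000` → cut (S778, F1092). Machine vertices: (331.2064,151.5618) → (235.1414,103.9443) → (314.3204,115.4846) → (331.2064,151.5618). Closed: final G1 returns to the first vertex.

**Shape 3** — `<polyline>` line segment, stroke `#ff0000` → score (S373, F2009). Machine vertices: (205.5738,48.9149) → (136.0200,22.7734). Open path.

**Shape 4** — `<polygon>` regular polygon, stroke `#000000` → cut (S778, F1092). Machine vertices: (195.0209,51.2298) → (167.7924,21.7547) → (155.8804,60.0728) → (195.0209,51.2298). Closed: final G1 returns to the first vertex.

**Shape 5** — `<rect>` rectangle, stroke `#ff0000` → score (S373, F2009). Machine vertices: (16.4870,94.4400) → (76.5679,94.4400) → (76.5679,73.6945) → (16.4870,73.6945) → (16.4870,94.4400). Closed: final G1 returns to the first vertex.

; Generated by LaserGRBL
G21
G90
G0 X297.0623 Y66.4952
M3 S778
G1 X299.6243 Y106.0723 F1092
G1 X338.0561 Y115.8657
G1 X359.2462 Y82.3412
G1 X333.9107 Y51.8286
G1 X297.0623 Y66.4952
M5
G0 X331.2064 Y151.5618
M3 S778
G1 X235.1414 Y103.9443 F1092
G1 X314.3204 Y115.4846
G1 X331.2064 Y151.5618
M5
G0 X205.5738 Y48.9149
M3 S373
G1 X136.0200 Y22.7734 F2009
M5
G0 X195.0209 Y51.2298
M3 S778
G1 X167.7924 Y21.7547 F1092
G1 X155.8804 Y60.0728
G1 X195.0209 Y51.2298
M5
G0 X16.4870 Y94.4400
M3 S373
G1 X76.5679 Y94.4400 F2009
G1 X76.5679 Y73.6945
G1 X16.4870 Y73.6945
G1 X16.4870 Y94.4400
M5
G0 X0.0000 Y0.0000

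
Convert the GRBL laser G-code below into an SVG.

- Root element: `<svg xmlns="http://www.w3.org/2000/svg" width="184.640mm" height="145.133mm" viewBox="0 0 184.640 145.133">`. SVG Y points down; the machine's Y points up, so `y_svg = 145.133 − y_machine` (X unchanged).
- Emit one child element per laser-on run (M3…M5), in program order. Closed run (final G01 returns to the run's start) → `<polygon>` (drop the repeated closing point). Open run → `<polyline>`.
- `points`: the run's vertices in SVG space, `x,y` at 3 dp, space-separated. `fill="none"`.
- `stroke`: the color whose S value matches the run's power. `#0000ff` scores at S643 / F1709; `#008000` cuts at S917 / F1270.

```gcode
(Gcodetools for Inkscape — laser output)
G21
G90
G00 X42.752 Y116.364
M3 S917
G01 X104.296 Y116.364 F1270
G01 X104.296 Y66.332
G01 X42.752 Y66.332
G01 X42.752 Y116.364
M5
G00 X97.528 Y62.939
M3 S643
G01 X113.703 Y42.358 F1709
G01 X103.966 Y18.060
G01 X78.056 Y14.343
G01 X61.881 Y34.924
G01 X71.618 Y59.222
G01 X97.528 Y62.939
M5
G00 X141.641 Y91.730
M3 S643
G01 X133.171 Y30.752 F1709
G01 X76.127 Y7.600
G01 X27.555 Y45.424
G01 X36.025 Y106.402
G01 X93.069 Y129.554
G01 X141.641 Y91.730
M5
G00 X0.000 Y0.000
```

Each laser-on run becomes one SVG element. Flip Y back into SVG space with y_svg = 145.133 − y_machine.

Run 1: power S917 maps to stroke `#008000` (cut). The run returns to its start, so emit a `<polygon>` with points (Y-flipped): 42.752,28.769 104.296,28.769 104.296,78.801 42.752,78.801.

Run 2: S643 ⇒ score layer `#0000ff`. The run returns to its start, so emit a `<polygon>` with points (Y-flipped): 97.528,82.194 113.703,102.775 103.966,127.073 78.056,130.790 61.881,110.209 71.618,85.911.

Run 3: the run's S643 means `#0000ff` (score). The run returns to its start, so emit a `<polygon>` with points (Y-flipped): 141.641,53.403 133.171,114.381 76.127,137.533 27.555,99.709 36.025,38.731 93.069,15.579.

<svg xmlns="http://www.w3.org/2000/svg" width="184.640mm" height="145.133mm" viewBox="0 0 184.640 145.133">
  <polygon points="42.752,28.769 104.296,28.769 104.296,78.801 42.752,78.801" fill="none" stroke="#008000"/>
  <polygon points="97.528,82.194 113.703,102.775 103.966,127.073 78.056,130.790 61.881,110.209 71.618,85.911" fill="none" stroke="#0000ff"/>
  <polygon points="141.641,53.403 133.171,114.381 76.127,137.533 27.555,99.709 36.025,38.731 93.069,15.579" fill="none" stroke="#0000ff"/>
</svg>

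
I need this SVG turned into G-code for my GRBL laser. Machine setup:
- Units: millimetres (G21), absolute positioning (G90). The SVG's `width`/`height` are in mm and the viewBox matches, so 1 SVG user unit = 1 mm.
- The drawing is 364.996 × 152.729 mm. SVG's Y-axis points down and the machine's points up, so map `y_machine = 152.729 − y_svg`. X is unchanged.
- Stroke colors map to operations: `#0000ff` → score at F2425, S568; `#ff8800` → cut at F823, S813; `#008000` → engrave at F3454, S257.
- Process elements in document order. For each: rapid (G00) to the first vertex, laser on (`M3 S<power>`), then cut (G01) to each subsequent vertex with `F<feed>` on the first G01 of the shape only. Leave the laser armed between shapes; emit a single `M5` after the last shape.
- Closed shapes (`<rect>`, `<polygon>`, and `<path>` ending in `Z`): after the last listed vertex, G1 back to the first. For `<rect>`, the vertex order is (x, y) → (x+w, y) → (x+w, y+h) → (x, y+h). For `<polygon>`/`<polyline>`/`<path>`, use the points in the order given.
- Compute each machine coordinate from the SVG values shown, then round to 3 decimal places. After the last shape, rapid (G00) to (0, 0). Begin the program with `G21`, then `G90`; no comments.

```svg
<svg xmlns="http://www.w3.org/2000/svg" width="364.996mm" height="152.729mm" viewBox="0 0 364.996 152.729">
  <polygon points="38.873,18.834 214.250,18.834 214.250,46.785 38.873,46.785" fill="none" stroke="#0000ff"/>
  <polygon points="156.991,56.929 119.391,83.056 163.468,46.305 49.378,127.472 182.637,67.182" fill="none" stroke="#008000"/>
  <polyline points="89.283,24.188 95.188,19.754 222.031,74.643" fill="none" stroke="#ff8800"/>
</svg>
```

G21
G90
G00 X38.873 Y133.895
M3 S568
G01 X214.250 Y133.895 F2425
G01 X214.250 Y105.944
G01 X38.873 Y105.944
G01 X38.873 Y133.895
G00 X156.991 Y95.800
M3 S257
G01 X119.391 Y69.673 F3454
G01 X163.468 Y106.424
G01 X49.378 Y25.257
G01 X182.637 Y85.547
G01 X156.991 Y95.800
G00 X89.283 Y128.541
M3 S813
G01 X95.188 Y132.975 F823
G01 X222.031 Y78.086
M5
G00 X0.000 Y0.000

viewBox `0 0 364.996 152.729` with mm width/height → 1 unit = 1 mm. Flip: y_m = 152.729 − y_svg.

**Shape 1** — `<polygon>` rectangle, stroke `#0000ff` → score (S568, F2425). Machine vertices: (38.873,133.895) → (214.250,133.895) → (214.250,105.944) → (38.873,105.944) → (38.873,133.895). Closed: final G1 returns to the first vertex.

**Shape 2** — `<polygon>` closed polygon, stroke `#008000` → engrave (S257, F3454). Machine vertices: (156.991,95.800) → (119.391,69.673) → (163.468,106.424) → (49.378,25.257) → (182.637,85.547) → (156.991,95.800). Closed: final G1 returns to the first vertex.

**Shape 3** — `<polyline>` open polyline, stroke `#ff8800` → cut (S813, F823). Machine vertices: (89.283,128.541) → (95.188,132.975) → (222.031,78.086). Open path.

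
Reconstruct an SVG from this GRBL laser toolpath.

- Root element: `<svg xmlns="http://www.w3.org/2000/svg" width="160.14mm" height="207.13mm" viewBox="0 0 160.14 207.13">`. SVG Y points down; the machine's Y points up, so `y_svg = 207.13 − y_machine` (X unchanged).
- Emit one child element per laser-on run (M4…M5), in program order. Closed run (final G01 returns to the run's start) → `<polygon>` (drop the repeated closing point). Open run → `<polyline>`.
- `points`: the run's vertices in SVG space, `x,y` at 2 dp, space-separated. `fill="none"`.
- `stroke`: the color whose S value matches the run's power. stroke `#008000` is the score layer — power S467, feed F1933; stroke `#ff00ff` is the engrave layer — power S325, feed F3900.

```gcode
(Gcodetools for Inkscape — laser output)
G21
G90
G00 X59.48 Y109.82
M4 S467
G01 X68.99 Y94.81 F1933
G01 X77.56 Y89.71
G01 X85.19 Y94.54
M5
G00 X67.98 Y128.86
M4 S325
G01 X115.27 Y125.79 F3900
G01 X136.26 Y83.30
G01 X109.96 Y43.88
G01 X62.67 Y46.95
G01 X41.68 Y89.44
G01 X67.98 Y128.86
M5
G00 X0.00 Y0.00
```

y_svg = 207.13 − y_m.

[1] S467→`#008000` (score); open run; points: 59.48,97.31 68.99,112.32 77.56,117.42 85.19,112.59

[2] S325→`#ff00ff` (engrave); closed run; points: 67.98,78.27 115.27,81.34 136.26,123.83 109.96,163.25 62.67,160.18 41.68,117.69

<svg xmlns="http://www.w3.org/2000/svg" width="160.14mm" height="207.13mm" viewBox="0 0 160.14 207.13">
  <polyline points="59.48,97.31 68.99,112.32 77.56,117.42 85.19,112.59" fill="none" stroke="#008000"/>
  <polygon points="67.98,78.27 115.27,81.34 136.26,123.83 109.96,163.25 62.67,160.18 41.68,117.69" fill="none" stroke="#ff00ff"/>
</svg>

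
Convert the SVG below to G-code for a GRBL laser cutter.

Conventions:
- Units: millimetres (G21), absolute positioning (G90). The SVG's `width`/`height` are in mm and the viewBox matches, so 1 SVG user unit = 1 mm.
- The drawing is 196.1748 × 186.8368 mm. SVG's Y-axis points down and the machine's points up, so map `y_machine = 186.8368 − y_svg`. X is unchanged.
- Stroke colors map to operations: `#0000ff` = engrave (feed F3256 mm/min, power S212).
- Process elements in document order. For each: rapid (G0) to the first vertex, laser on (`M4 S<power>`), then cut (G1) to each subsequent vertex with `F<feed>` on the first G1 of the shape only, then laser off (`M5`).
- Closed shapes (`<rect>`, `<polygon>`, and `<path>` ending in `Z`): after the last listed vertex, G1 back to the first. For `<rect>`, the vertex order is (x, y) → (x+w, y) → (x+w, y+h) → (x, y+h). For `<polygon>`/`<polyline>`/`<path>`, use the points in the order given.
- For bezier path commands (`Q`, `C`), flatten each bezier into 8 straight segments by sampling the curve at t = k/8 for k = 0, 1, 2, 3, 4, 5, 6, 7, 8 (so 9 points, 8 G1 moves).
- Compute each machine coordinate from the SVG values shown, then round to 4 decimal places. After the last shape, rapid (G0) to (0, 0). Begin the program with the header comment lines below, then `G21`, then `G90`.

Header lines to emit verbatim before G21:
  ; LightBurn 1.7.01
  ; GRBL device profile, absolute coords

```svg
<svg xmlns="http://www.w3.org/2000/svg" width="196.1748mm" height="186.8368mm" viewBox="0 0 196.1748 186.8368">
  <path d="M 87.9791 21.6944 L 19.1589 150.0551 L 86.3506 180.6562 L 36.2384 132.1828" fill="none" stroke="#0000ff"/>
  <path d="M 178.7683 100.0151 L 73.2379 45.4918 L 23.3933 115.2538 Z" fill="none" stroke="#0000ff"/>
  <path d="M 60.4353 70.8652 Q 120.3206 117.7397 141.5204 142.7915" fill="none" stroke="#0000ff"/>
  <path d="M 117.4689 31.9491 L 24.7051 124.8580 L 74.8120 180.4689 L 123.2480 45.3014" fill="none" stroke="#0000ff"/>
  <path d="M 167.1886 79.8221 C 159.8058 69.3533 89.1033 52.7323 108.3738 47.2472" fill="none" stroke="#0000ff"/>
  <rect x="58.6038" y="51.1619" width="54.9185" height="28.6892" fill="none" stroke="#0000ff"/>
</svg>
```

1 u = 1 mm; y_m = 186.8368 − y.

[1] `<path>` open polyline, #0000ff→engrave S212 F3256: (87.9791,165.1424) → (19.1589,36.7817) → (86.3506,6.1806) → (36.2384,54.6540)

[2] `<path>` closed polygon, #0000ff→engrave S212 F3256: (178.7683,86.8217) → (73.2379,141.3450) → (23.3933,71.5830) → (178.7683,86.8217) (closed)

[3] `<path>` quadratic bezier, #0000ff→engrave S212 F3256: (60.4353,115.9716) → (74.8022,104.5940) → (87.9601,93.8983) → (99.9091,83.8845) → (110.6492,74.5528) → (120.1804,65.9030) → (128.5027,57.9351) → (135.6160,50.6492) → (141.5204,44.0453)

[4] `<path>` open polyline, #0000ff→engrave S212 F3256: (117.4689,154.8877) → (24.7051,61.9788) → (74.8120,6.3679) → (123.2480,141.5354)

[5] `<path>` cubic bezier, #0000ff→engrave S212 F3256: (167.1886,107.0147) → (161.7513,111.1951) → (152.1743,115.7497) → (140.2537,120.4759) → (127.7862,125.1710) → (116.5681,129.6326) → (108.3957,133.6579) → (105.0654,137.0445) → (108.3738,139.5896)

[6] `<rect>` rectangle, #0000ff→engrave S212 F3256: (58.6038,135.6749) → (113.5223,135.6749) → (113.5223,106.9857) → (58.6038,106.9857) → (58.6038,135.6749) (closed)

; LightBurn 1.7.01
; GRBL device profile, absolute coords
G21
G90
G0 X87.9791 Y165.1424
M4 S212
G1 X19.1589 Y36.7817 F3256
G1 X86.3506 Y6.1806
G1 X36.2384 Y54.6540
M5
G0 X178.7683 Y86.8217
M4 S212
G1 X73.2379 Y141.3450 F3256
G1 X23.3933 Y71.5830
G1 X178.7683 Y86.8217
M5
G0 X60.4353 Y115.9716
M4 S212
G1 X74.8022 Y104.5940 F3256
G1 X87.9601 Y93.8983
G1 X99.9091 Y83.8845
G1 X110.6492 Y74.5528
G1 X120.1804 Y65.9030
G1 X128.5027 Y57.9351
G1 X135.6160 Y50.6492
G1 X141.5204 Y44.0453
M5
G0 X117.4689 Y154.8877
M4 S212
G1 X24.7051 Y61.9788 F3256
G1 X74.8120 Y6.3679
G1 X123.2480 Y141.5354
M5
G0 X167.1886 Y107.0147
M4 S212
G1 X161.7513 Y111.1951 F3256
G1 X152.1743 Y115.7497
G1 X140.2537 Y120.4759
G1 X127.7862 Y125.1710
G1 X116.5681 Y129.6326
G1 X108.3957 Y133.6579
G1 X105.0654 Y137.0445
G1 X108.3738 Y139.5896
M5
G0 X58.6038 Y135.6749
M4 S212
G1 X113.5223 Y135.6749 F3256
G1 X113.5223 Y106.9857
G1 X58.6038 Y106.9857
G1 X58.6038 Y135.6749
M5
G0 X0.0000 Y0.0000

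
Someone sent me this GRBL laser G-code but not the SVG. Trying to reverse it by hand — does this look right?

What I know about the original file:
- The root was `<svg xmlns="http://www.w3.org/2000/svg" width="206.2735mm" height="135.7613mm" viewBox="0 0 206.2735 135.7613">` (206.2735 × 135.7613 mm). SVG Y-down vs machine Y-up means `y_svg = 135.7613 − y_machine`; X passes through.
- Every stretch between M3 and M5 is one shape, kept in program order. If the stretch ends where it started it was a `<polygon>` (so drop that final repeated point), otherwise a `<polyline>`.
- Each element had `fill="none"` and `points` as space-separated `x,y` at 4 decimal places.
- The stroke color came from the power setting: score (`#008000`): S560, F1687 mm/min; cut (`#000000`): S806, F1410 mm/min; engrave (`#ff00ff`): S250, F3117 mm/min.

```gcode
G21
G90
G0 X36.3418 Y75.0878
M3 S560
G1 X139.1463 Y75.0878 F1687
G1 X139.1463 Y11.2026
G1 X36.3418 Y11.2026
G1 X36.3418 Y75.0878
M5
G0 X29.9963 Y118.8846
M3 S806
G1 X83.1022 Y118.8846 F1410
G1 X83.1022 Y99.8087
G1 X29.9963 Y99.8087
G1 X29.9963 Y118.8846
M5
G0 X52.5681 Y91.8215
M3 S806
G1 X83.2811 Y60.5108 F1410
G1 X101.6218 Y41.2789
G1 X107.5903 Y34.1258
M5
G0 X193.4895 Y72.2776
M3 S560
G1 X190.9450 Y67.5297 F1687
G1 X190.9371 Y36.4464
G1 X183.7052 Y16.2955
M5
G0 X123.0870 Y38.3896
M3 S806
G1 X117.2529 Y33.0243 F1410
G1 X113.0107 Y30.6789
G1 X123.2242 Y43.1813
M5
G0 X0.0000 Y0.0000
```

<svg xmlns="http://www.w3.org/2000/svg" width="206.2735mm" height="135.7613mm" viewBox="0 0 206.2735 135.7613">
  <polygon points="36.3418,60.6735 139.1463,60.6735 139.1463,124.5587 36.3418,124.5587" fill="none" stroke="#008000"/>
  <polygon points="29.9963,16.8767 83.1022,16.8767 83.1022,35.9526 29.9963,35.9526" fill="none" stroke="#000000"/>
  <polyline points="52.5681,43.9398 83.2811,75.2505 101.6218,94.4824 107.5903,101.6355" fill="none" stroke="#000000"/>
  <polyline points="193.4895,63.4837 190.9450,68.2316 190.9371,99.3149 183.7052,119.4658" fill="none" stroke="#008000"/>
  <polyline points="123.0870,97.3717 117.2529,102.7370 113.0107,105.0824 123.2242,92.5800" fill="none" stroke="#000000"/>
</svg>

Machine Y-up, SVG Y-down with viewBox height 135.7613, so y_svg = 135.7613 − y_machine; X carries over.

Run 1: power S560 maps to stroke `#008000` (score). The run returns to its start, so emit a `<polygon>` with points (Y-flipped): 36.3418,60.6735 139.1463,60.6735 139.1463,124.5587 36.3418,124.5587.

Run 2: S806 ⇒ cut layer `#000000`. The run returns to its start, so emit a `<polygon>` with points (Y-flipped): 29.9963,16.8767 83.1022,16.8767 83.1022,35.9526 29.9963,35.9526.

Run 3: power S806 maps to stroke `#000000` (cut). The run is open, so emit a `<polyline>` with points (Y-flipped): 52.5681,43.9398 83.2811,75.2505 101.6218,94.4824 107.5903,101.6355.

Run 4: the run's S560 means `#008000` (score). The run is open, so emit a `<polyline>` with points (Y-flipped): 193.4895,63.4837 190.9450,68.2316 190.9371,99.3149 183.7052,119.4658.

Run 5: power S806 maps to stroke `#000000` (cut). The run is open, so emit a `<polyline>` with points (Y-flipped): 123.0870,97.3717 117.2529,102.7370 113.0107,105.0824 123.2242,92.5800.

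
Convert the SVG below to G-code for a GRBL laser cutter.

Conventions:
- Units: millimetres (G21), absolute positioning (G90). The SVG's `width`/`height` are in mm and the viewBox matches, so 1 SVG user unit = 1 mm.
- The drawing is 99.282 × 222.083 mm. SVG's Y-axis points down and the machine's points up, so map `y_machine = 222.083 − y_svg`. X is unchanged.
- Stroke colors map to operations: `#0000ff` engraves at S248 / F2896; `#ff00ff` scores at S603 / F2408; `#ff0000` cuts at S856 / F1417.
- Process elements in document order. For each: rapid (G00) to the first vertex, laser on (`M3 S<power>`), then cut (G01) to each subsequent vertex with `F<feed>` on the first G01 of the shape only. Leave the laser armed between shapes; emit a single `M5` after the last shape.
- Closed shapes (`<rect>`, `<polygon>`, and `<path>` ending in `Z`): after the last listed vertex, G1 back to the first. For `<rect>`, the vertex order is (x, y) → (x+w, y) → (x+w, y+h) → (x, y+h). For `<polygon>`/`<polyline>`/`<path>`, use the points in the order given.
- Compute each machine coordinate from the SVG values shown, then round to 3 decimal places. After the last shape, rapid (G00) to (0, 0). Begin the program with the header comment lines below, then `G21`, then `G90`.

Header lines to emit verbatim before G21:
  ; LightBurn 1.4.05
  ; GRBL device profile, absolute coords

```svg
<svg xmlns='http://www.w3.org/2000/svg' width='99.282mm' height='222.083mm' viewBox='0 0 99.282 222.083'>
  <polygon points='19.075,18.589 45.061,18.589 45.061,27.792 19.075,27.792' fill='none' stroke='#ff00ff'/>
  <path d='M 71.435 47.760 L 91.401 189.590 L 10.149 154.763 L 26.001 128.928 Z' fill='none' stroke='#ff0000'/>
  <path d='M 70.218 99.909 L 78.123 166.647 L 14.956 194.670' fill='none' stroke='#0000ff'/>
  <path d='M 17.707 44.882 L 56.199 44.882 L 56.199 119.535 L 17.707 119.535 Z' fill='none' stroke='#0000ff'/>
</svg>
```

; LightBurn 1.4.05
; GRBL device profile, absolute coords
G21
G90
G00 X19.075 Y203.494
M3 S603
G01 X45.061 Y203.494 F2408
G01 X45.061 Y194.291
G01 X19.075 Y194.291
G01 X19.075 Y203.494
G00 X71.435 Y174.323
M3 S856
G01 X91.401 Y32.493 F1417
G01 X10.149 Y67.320
G01 X26.001 Y93.155
G01 X71.435 Y174.323
G00 X70.218 Y122.174
M3 S248
G01 X78.123 Y55.436 F2896
G01 X14.956 Y27.413
G00 X17.707 Y177.201
M3 S248
G01 X56.199 Y177.201 F2896
G01 X56.199 Y102.548
G01 X17.707 Y102.548
G01 X17.707 Y177.201
M5
G00 X0.000 Y0.000

1 u = 1 mm; y_m = 222.083 − y.

[1] `<polygon>` rectangle, #ff00ff→score S603 F2408: (19.075,203.494) → (45.061,203.494) → (45.061,194.291) → (19.075,194.291) → (19.075,203.494) (closed)

[2] `<path>` closed polygon, #ff0000→cut S856 F1417: (71.435,174.323) → (91.401,32.493) → (10.149,67.320) → (26.001,93.155) → (71.435,174.323) (closed)

[3] `<path>` open polyline, #0000ff→engrave S248 F2896: (70.218,122.174) → (78.123,55.436) → (14.956,27.413)

[4] `<path>` rectangle, #0000ff→engrave S248 F2896: (17.707,177.201) → (56.199,177.201) → (56.199,102.548) → (17.707,102.548) → (17.707,177.201) (closed)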